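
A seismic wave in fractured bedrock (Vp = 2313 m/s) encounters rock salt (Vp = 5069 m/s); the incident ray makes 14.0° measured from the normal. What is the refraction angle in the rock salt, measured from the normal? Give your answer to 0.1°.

32.0°

Snell's law: sin θ₂ = (V₂/V₁)·sin θ₁ = (5069/2313)·sin 14.0° = 0.5302.
θ₂ = sin⁻¹(0.5302) = 32.02° (from vertical).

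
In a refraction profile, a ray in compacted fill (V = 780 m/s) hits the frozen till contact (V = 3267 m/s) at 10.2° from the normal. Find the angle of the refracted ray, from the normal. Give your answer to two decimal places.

Snell's law: sin θ₂ = (V₂/V₁)·sin θ₁ = (3267/780)·sin 10.2° = 0.7417.
θ₂ = sin⁻¹(0.7417) = 47.88° (from vertical).

47.88°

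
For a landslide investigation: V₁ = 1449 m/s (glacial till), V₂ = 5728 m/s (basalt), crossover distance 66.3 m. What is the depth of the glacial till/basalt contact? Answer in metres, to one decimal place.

h = (x_cross/2)·√((V₂−V₁)/(V₂+V₁)).
(V₂−V₁)/(V₂+V₁) = (5728−1449)/(5728+1449) = 0.5962; √ = 0.7721.
h = (66.3/2)·0.7721 = 25.60 m.

25.6 m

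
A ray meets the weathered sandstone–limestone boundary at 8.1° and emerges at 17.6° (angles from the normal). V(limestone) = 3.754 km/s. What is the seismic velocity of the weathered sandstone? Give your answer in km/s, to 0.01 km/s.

Snell's law: sin 8.1°/V₁ = sin 17.6°/V₂.
V₁ = V₂·sin 8.1°/sin 17.6° = 3.754 × 0.4660 = 1.75 km/s.

1.75 km/s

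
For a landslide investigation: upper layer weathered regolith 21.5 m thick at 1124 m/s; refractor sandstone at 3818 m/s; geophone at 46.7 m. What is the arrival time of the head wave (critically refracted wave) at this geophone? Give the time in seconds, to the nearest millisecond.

0.049 s

t = x/V₂ + 2h·√(V₂²−V₁²)/(V₁V₂).
√(V₂²−V₁²) = √(3818²−1124²) = 3648.8 m/s; delay term = 2·21.5·3648.8/(1124·3818) = 0.03656 s.
t = 46.7/3818 + 0.03656 = 0.04879 s.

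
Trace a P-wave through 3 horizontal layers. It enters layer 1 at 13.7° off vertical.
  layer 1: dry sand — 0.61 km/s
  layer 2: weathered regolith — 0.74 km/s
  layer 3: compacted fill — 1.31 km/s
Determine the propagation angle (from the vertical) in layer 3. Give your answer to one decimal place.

Ray parameter p = sin 13.7° / 0.61 = 3.8826e-01 s/km.
sin θ_3 = p·V_3 = 3.8826e-01 × 1.31 = 0.5086.
θ_3 = 30.57° from the vertical.

30.6°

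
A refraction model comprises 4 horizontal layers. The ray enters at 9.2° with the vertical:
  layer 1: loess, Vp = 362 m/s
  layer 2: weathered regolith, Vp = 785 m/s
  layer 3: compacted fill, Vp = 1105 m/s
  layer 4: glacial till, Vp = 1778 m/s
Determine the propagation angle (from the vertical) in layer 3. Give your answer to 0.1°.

Ray parameter p = sin 9.2° / 362 = 4.4166e-04 s/m.
sin θ_3 = p·V_3 = 4.4166e-04 × 1105 = 0.4880.
θ_3 = 29.21° from the vertical.

29.2°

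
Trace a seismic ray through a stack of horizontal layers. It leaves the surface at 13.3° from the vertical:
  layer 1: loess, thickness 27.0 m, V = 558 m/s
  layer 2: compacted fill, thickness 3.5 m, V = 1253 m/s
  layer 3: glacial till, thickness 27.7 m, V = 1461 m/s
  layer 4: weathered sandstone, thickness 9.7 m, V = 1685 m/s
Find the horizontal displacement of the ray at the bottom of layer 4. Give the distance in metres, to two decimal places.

38.76 m

Apply Snell's law at each interface; in layer i the horizontal offset is hᵢ·tan θᵢ.
Layer 1: θ = 13.30°; offset = 27.0·tan 13.30° = 6.3825 m.
Layer 2: sin θ = 1253·sin 13.3°/558 = 0.5166, θ = 31.10°; offset = 3.5·tan 31.10° = 2.1116 m.
Layer 3: sin θ = 1461·sin 13.3°/558 = 0.6023, θ = 37.04°; offset = 27.7·tan 37.04° = 20.9017 m.
Layer 4: sin θ = 1685·sin 13.3°/558 = 0.6947, θ = 44.00°; offset = 9.7·tan 44.00° = 9.3679 m.
Summing the layer offsets gives 38.7637 m.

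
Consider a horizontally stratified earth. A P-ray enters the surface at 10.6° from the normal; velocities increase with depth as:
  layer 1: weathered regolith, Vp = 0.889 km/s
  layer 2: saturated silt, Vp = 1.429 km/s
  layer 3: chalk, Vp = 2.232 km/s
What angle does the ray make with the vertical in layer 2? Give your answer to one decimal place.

17.2°

Snell's law across each interface conserves sin θ / V, so sin θ_2 = V_2·sin θ₁/V₁.
sin θ_2 = 1.429 × sin 10.6° / 0.889 = 0.2957.
θ_2 = 17.20° from the vertical.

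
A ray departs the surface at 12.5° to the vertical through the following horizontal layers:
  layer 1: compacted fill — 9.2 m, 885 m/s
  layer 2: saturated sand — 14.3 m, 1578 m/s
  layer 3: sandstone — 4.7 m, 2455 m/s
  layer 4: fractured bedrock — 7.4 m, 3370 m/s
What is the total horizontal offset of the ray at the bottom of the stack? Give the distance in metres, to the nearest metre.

22 m

Apply Snell's law at each interface; in layer i the horizontal offset is hᵢ·tan θᵢ.
Layer 1: θ = 12.50°; offset = 9.2·tan 12.50° = 2.040 m.
Layer 2: sin θ = 1578·sin 12.5°/885 = 0.3859, θ = 22.70°; offset = 14.3·tan 22.70° = 5.982 m.
Layer 3: sin θ = 2455·sin 12.5°/885 = 0.6004, θ = 36.90°; offset = 4.7·tan 36.90° = 3.529 m.
Layer 4: sin θ = 3370·sin 12.5°/885 = 0.8242, θ = 55.51°; offset = 7.4·tan 55.51° = 10.769 m.
Σ offsets = 22.320 m.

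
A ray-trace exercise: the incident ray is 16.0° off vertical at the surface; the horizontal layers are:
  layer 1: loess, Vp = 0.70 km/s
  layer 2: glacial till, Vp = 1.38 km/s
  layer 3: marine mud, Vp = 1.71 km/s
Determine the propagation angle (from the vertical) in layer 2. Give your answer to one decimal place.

32.9°

Ray parameter p = sin 16.0° / 0.70 = 3.9377e-01 s/km.
sin θ_2 = p·V_2 = 3.9377e-01 × 1.38 = 0.5434.
θ_2 = 32.92° from the vertical.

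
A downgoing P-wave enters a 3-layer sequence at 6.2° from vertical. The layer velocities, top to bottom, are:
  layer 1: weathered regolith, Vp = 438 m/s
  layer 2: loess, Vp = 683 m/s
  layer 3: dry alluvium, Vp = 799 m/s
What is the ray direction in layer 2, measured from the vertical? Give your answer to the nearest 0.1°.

Ray parameter p = sin 6.2° / 438 = 2.4657e-04 s/m.
sin θ_2 = p·V_2 = 2.4657e-04 × 683 = 0.1684.
θ_2 = 9.70° from the vertical.

9.7°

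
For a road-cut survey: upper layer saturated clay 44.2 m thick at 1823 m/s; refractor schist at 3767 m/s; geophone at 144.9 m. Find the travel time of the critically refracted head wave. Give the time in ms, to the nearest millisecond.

t = x/V₂ + 2h·√(V₂²−V₁²)/(V₁V₂).
√(V₂²−V₁²) = √(3767²−1823²) = 3296.5 m/s; delay term = 2·44.2·3296.5/(1823·3767) = 0.04243 s.
t = 144.9/3767 + 0.04243 = 0.08090 s.

81 ms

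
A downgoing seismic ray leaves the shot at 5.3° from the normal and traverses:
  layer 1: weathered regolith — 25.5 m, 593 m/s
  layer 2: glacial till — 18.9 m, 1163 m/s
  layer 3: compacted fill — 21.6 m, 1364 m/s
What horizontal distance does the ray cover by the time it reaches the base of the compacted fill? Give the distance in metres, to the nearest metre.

Apply Snell's law at each interface; in layer i the horizontal offset is hᵢ·tan θᵢ.
Layer 1: θ = 5.30°; offset = 25.5·tan 5.30° = 2.366 m.
Layer 2: sin θ = 1163·sin 5.3°/593 = 0.1812, θ = 10.44°; offset = 18.9·tan 10.44° = 3.482 m.
Layer 3: sin θ = 1364·sin 5.3°/593 = 0.2125, θ = 12.27°; offset = 21.6·tan 12.27° = 4.697 m.
Total horizontal offset = 10.544 m.

11 m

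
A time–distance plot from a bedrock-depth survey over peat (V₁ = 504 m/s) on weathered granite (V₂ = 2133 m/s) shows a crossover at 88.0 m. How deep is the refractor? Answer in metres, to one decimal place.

34.6 m

h = (x_cross/2)·√((V₂−V₁)/(V₂+V₁)).
(V₂−V₁)/(V₂+V₁) = (2133−504)/(2133+504) = 0.6177; √ = 0.7860.
h = (88.0/2)·0.7860 = 34.58 m.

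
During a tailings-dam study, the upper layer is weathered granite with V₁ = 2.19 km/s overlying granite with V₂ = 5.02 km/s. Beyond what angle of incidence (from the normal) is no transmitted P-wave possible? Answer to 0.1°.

At critical incidence the refracted ray runs along the interface (θ₂ = 90°), so sin θ_c = V₁/V₂.
θ_c = arcsin(2.19/5.02) = arcsin 0.4363 = 25.87°.

25.9°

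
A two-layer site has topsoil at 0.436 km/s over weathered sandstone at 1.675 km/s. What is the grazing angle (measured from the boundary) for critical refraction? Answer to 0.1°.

74.9°

At critical incidence the refracted ray runs along the interface (θ₂ = 90°), so sin θ_c = V₁/V₂.
θ_c = arcsin(0.436/1.675) = arcsin 0.2603 = 15.09°.
Measured from the interface: 90° − 15.09° = 74.91°.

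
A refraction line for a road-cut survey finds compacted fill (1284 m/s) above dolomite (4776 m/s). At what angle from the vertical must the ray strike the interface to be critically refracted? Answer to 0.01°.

15.60°

At critical incidence the refracted ray runs along the interface (θ₂ = 90°), so sin θ_c = V₁/V₂.
θ_c = arcsin(1284/4776) = arcsin 0.2688 = 15.60°.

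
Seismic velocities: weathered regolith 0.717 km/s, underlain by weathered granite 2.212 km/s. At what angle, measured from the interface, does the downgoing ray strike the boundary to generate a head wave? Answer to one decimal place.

Critical incidence: sin θ_c = V₁/V₂ = 0.717/2.212 = 0.3241.
θ_c = arcsin 0.3241 = 18.91°.
Measured from the interface: 90° − 18.91° = 71.09°.

71.1°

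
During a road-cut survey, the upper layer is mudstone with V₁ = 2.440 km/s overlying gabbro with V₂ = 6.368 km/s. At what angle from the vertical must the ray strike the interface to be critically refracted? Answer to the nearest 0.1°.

Critical incidence: sin θ_c = V₁/V₂ = 2.440/6.368 = 0.3832.
θ_c = arcsin 0.3832 = 22.53°.

22.5°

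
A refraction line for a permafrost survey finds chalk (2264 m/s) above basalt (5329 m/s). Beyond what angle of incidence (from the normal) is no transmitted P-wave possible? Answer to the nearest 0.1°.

At critical incidence the refracted ray runs along the interface (θ₂ = 90°), so sin θ_c = V₁/V₂.
θ_c = arcsin(2264/5329) = arcsin 0.4248 = 25.14°.

25.1°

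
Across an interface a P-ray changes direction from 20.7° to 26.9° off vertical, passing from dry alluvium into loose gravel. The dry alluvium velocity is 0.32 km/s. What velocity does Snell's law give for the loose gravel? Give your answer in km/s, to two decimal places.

Snell's law: sin 20.7°/V₁ = sin 26.9°/V₂.
V₂ = V₁·sin 26.9°/sin 20.7° = 0.32 × 1.2800 = 0.41 km/s.

0.41 km/s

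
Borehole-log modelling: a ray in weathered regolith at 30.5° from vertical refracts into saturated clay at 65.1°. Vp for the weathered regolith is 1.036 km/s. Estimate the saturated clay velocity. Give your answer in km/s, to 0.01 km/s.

1.85 km/s

Snell's law: sin 30.5°/V₁ = sin 65.1°/V₂.
V₂ = V₁·sin 65.1°/sin 30.5° = 1.036 × 1.7871 = 1.85 km/s.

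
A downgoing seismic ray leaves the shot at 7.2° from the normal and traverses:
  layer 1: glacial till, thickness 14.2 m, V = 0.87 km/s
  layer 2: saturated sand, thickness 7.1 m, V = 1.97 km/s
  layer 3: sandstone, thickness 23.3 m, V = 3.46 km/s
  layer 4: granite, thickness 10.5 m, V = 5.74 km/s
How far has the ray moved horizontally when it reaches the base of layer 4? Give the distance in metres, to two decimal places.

32.73 m

Ray parameter p = sin 7.2° / 0.87 km/s = 1.4406e-01 s/km.
Layer 1: θ = 7.20°; offset = 14.2·tan 7.20° = 1.7939 m.
Layer 2: sin θ = p·1.97 = 0.2838 → θ = 16.49°; offset = 7.1·tan 16.49° = 2.1014 m.
Layer 3: sin θ = p·3.46 = 0.4985 → θ = 29.90°; offset = 23.3·tan 29.90° = 13.3968 m.
Layer 4: sin θ = p·5.74 = 0.8269 → θ = 55.78°; offset = 10.5·tan 55.78° = 15.4403 m.
Summing the layer offsets gives 32.7323 m.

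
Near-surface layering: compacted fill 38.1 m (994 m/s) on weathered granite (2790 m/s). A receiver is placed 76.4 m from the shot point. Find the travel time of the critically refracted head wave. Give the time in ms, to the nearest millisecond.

θ_c = arcsin(V₁/V₂) = arcsin(994/2790) = 20.87°, cos θ_c = 0.9344.
Intercept time tᵢ = 2h cos θ_c / V₁ = 2·38.1·0.9344/994 = 0.07163 s.
t = x/V₂ + tᵢ = 76.4/2790 + 0.07163 = 0.09901 s.

99 ms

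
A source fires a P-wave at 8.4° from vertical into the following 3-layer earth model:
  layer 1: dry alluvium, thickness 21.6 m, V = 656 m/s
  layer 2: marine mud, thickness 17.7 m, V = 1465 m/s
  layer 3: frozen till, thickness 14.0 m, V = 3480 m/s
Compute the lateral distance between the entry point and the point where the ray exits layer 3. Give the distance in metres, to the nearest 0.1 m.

Apply Snell's law at each interface; in layer i the horizontal offset is hᵢ·tan θᵢ.
Layer 1: θ = 8.40°; offset = 21.6·tan 8.40° = 3.190 m.
Layer 2: sin θ = 1465·sin 8.4°/656 = 0.3262, θ = 19.04°; offset = 17.7·tan 19.04° = 6.109 m.
Layer 3: sin θ = 3480·sin 8.4°/656 = 0.7750, θ = 50.80°; offset = 14.0·tan 50.80° = 17.166 m.
Summing the layer offsets gives 26.464 m.

26.5 m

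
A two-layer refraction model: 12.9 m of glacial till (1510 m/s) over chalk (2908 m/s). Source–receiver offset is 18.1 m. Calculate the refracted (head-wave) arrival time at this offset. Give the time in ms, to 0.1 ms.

t = x/V₂ + 2h·√(V₂²−V₁²)/(V₁V₂).
√(V₂²−V₁²) = √(2908²−1510²) = 2485.2 m/s; delay term = 2·12.9·2485.2/(1510·2908) = 0.01460 s.
t = 18.1/2908 + 0.01460 = 0.02083 s.

20.8 ms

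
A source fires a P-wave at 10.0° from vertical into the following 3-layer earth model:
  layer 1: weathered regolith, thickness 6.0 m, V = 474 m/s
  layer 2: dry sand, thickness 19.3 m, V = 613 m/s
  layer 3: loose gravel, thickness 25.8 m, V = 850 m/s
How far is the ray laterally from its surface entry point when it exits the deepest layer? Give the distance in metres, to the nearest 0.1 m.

14.0 m

p = sin θ₁/V₁ = sin 10.0°/474 = 3.6635e-04 s/m is conserved through the stack.
Layer 1: θ = 10.00°; offset = 6.0·tan 10.00° = 1.058 m.
Layer 2: sin θ = p·613 = 0.2246 → θ = 12.98°; offset = 19.3·tan 12.98° = 4.448 m.
Layer 3: sin θ = p·850 = 0.3114 → θ = 18.14°; offset = 25.8·tan 18.14° = 8.454 m.
Summing the layer offsets gives 13.960 m.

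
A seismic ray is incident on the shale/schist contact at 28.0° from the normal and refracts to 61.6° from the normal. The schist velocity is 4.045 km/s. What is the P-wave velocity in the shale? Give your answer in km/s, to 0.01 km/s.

sin 28.0° = 0.4695; sin 61.6° = 0.8796.
V₁ = V₂·(sin θ₁/sin θ₂) = 4.045·(0.4695/0.8796) = 2.16 km/s.

2.16 km/s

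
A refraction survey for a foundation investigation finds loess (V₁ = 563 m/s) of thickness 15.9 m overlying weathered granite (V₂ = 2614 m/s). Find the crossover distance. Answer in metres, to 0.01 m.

39.58 m

θ_c = arcsin(563/2614) = 12.44°, so cos θ_c = 0.9765 and tᵢ = 2h cos θ_c/V₁ = 0.0552 s.
At crossover x/V₁ = x/V₂ + tᵢ ⇒ x = tᵢ/(1/V₁ − 1/V₂) = 0.05516/(1.7762e-03 − 3.8256e-04) = 39.58 m.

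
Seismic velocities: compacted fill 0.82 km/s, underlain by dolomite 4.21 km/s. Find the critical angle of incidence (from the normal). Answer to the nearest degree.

11°

Critical incidence: sin θ_c = V₁/V₂ = 0.82/4.21 = 0.1948.
θ_c = arcsin 0.1948 = 11.23°.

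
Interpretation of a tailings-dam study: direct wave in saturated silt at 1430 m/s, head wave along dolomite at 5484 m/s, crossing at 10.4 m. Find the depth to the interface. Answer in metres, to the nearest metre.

x_cross = 2h·√((V₂+V₁)/(V₂−V₁)) → h = x_cross / (2·√((V₂+V₁)/(V₂−V₁))).
√((V₂+V₁)/(V₂−V₁)) = √((5484+1430)/(5484−1430)) = 1.3059.
h = 10.4 / (2·1.3059) = 3.98 m.

4 m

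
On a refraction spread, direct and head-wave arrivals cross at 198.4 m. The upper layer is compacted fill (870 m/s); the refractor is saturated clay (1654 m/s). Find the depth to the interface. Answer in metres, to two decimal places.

x_cross = 2h·√((V₂+V₁)/(V₂−V₁)) → h = x_cross / (2·√((V₂+V₁)/(V₂−V₁))).
√((V₂+V₁)/(V₂−V₁)) = √((1654+870)/(1654−870)) = 1.7943.
h = 198.4 / (2·1.7943) = 55.29 m.

55.29 m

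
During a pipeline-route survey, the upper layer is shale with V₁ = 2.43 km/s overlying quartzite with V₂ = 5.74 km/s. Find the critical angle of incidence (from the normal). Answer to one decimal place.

Critical incidence: sin θ_c = V₁/V₂ = 2.43/5.74 = 0.4233.
θ_c = arcsin 0.4233 = 25.05°.

25.0°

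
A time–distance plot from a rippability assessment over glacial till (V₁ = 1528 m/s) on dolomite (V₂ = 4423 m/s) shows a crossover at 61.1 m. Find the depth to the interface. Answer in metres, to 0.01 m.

h = (x_cross/2)·√((V₂−V₁)/(V₂+V₁)).
(V₂−V₁)/(V₂+V₁) = (4423−1528)/(4423+1528) = 0.4865; √ = 0.6975.
h = (61.1/2)·0.6975 = 21.31 m.

21.31 m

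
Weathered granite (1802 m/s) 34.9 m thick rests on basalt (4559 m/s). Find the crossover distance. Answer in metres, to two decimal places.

x_cross = 2h·√((V₂+V₁)/(V₂−V₁)).
(V₂+V₁)/(V₂−V₁) = (4559+1802)/(4559−1802) = 2.3072; √ = 1.5190.
x_cross = 2·34.9·1.5190 = 106.02 m.

106.02 m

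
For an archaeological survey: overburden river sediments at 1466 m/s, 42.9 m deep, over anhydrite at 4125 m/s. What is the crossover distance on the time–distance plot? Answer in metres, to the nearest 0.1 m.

x_cross = 2h·√((V₂+V₁)/(V₂−V₁)).
(V₂+V₁)/(V₂−V₁) = (4125+1466)/(4125−1466) = 2.1027; √ = 1.4501.
x_cross = 2·42.9·1.4501 = 124.42 m.

124.4 m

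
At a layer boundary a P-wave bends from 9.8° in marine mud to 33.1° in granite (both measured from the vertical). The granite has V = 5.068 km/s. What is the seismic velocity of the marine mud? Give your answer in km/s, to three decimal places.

Snell's law: sin 9.8°/V₁ = sin 33.1°/V₂.
V₁ = V₂·sin 9.8°/sin 33.1° = 5.068 × 0.3117 = 1.580 km/s.

1.580 km/s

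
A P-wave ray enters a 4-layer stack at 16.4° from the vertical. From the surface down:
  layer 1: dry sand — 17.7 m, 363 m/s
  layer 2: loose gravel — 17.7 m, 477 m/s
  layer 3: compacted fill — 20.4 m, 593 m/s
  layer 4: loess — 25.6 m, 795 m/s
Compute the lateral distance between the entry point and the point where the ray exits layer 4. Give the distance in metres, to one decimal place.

43.0 m

Apply Snell's law at each interface; in layer i the horizontal offset is hᵢ·tan θᵢ.
Layer 1: θ = 16.40°; offset = 17.7·tan 16.40° = 5.209 m.
Layer 2: sin θ = 477·sin 16.4°/363 = 0.3710, θ = 21.78°; offset = 17.7·tan 21.78° = 7.072 m.
Layer 3: sin θ = 593·sin 16.4°/363 = 0.4612, θ = 27.47°; offset = 20.4·tan 27.47° = 10.605 m.
Layer 4: sin θ = 795·sin 16.4°/363 = 0.6184, θ = 38.20°; offset = 25.6·tan 38.20° = 20.142 m.
Summing the layer offsets gives 43.028 m.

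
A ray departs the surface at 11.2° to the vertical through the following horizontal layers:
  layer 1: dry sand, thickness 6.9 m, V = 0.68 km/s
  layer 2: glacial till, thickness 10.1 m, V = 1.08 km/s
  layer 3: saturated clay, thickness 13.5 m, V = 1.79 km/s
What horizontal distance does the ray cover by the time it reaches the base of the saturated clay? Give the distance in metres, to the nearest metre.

Apply Snell's law at each interface; in layer i the horizontal offset is hᵢ·tan θᵢ.
Layer 1: θ = 11.20°; offset = 6.9·tan 11.20° = 1.366 m.
Layer 2: sin θ = 1.08·sin 11.2°/0.68 = 0.3085, θ = 17.97°; offset = 10.1·tan 17.97° = 3.276 m.
Layer 3: sin θ = 1.79·sin 11.2°/0.68 = 0.5113, θ = 30.75°; offset = 13.5·tan 30.75° = 8.032 m.
Total horizontal offset = 12.673 m.

13 m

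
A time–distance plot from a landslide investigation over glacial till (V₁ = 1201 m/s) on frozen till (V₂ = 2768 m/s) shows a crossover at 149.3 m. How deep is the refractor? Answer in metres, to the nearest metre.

47 m

x_cross = 2h·√((V₂+V₁)/(V₂−V₁)) → h = x_cross / (2·√((V₂+V₁)/(V₂−V₁))).
√((V₂+V₁)/(V₂−V₁)) = √((2768+1201)/(2768−1201)) = 1.5915.
h = 149.3 / (2·1.5915) = 46.91 m.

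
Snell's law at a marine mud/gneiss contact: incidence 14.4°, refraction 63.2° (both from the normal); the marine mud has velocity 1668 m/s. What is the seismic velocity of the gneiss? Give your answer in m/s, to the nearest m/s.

5987 m/s

sin 14.4° = 0.2487; sin 63.2° = 0.8926.
V₂ = V₁·(sin θ₂/sin θ₁) = 1668·(0.8926/0.2487) = 5986.71 m/s.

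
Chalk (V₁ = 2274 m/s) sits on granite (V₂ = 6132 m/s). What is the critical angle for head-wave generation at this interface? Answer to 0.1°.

Critical incidence: sin θ_c = V₁/V₂ = 2274/6132 = 0.3708.
θ_c = arcsin 0.3708 = 21.77°.

21.8°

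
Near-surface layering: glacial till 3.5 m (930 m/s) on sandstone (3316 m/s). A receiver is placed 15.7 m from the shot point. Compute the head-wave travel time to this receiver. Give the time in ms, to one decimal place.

t = x/V₂ + 2h·√(V₂²−V₁²)/(V₁V₂).
√(V₂²−V₁²) = √(3316²−930²) = 3182.9 m/s; delay term = 2·3.5·3182.9/(930·3316) = 0.00722 s.
t = 15.7/3316 + 0.00722 = 0.01196 s.

12.0 ms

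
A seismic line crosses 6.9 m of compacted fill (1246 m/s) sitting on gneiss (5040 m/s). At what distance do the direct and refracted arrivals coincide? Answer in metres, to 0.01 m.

θ_c = arcsin(1246/5040) = 14.31°, so cos θ_c = 0.9690 and tᵢ = 2h cos θ_c/V₁ = 0.0107 s.
At crossover x/V₁ = x/V₂ + tᵢ ⇒ x = tᵢ/(1/V₁ − 1/V₂) = 0.01073/(8.0257e-04 − 1.9841e-04) = 17.76 m.

17.76 m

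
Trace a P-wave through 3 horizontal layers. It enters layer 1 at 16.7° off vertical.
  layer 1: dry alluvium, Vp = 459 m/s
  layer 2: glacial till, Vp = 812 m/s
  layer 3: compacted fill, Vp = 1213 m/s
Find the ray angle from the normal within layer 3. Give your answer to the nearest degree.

49°

Ray parameter p = sin 16.7° / 459 = 6.2606e-04 s/m.
sin θ_3 = p·V_3 = 6.2606e-04 × 1213 = 0.7594.
θ_3 = arcsin 0.7594 = 49.41°.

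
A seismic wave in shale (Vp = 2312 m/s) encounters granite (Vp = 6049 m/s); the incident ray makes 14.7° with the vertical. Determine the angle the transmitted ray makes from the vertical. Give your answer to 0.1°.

sin θ₁/V₁ = sin θ₂/V₂ ⇒ sin θ₂ = 6049·sin 14.7°/2312 = 6049·0.2538/2312 = 0.6639.
θ₂ = sin⁻¹(0.6639) = 41.60° (from vertical).

41.6°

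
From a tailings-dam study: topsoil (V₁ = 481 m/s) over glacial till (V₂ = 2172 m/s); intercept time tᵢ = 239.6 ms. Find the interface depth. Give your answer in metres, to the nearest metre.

h = tᵢ·V₁·V₂ / (2·√(V₂²−V₁²)).
√(V₂²−V₁²) = √(2172² − 481²) = 2118.1 m/s.
h = 0.2396 s × 481 × 2172 / (2 × 2118.1) = 59.09 m.

59 m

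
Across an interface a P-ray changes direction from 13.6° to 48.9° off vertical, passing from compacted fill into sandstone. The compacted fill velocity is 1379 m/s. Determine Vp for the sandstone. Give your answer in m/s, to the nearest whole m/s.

4419 m/s

sin 13.6° = 0.2351; sin 48.9° = 0.7536.
V₂ = V₁·(sin θ₂/sin θ₁) = 1379·(0.7536/0.2351) = 4419.30 m/s.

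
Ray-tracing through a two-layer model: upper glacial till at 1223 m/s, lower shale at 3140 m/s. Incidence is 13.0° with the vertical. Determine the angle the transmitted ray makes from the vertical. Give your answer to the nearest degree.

35°

Snell's law: sin θ₂ = (V₂/V₁)·sin θ₁ = (3140/1223)·sin 13.0° = 0.5776.
θ₂ = arcsin 0.5776 = 35.28° from the normal.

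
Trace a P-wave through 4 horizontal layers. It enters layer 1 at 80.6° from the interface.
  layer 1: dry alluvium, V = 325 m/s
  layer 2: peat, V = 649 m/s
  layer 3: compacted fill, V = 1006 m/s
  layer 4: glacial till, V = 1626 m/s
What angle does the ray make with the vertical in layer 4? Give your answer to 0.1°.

From the normal: θ₁ = 90° − 80.6° = 9.4°.
Snell's law across each interface conserves sin θ / V, so sin θ_4 = V_4·sin θ₁/V₁.
sin θ_4 = 1626 × sin 9.4° / 325 = 0.8171.
θ_4 = 54.80° from the vertical.

54.8°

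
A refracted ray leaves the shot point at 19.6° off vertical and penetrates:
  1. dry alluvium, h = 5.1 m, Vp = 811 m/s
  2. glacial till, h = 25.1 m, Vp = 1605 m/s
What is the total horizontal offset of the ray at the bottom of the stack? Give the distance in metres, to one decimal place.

24.1 m

Apply Snell's law at each interface; in layer i the horizontal offset is hᵢ·tan θᵢ.
Layer 1: θ = 19.60°; offset = 5.1·tan 19.60° = 1.816 m.
Layer 2: sin θ = 1605·sin 19.6°/811 = 0.6639, θ = 41.60°; offset = 25.1·tan 41.60° = 22.282 m.
Summing the layer offsets gives 24.098 m.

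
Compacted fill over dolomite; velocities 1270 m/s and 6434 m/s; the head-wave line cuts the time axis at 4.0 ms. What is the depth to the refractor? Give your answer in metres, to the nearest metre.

3 m

h = tᵢ·V₁·V₂ / (2·√(V₂²−V₁²)).
√(V₂²−V₁²) = √(6434² − 1270²) = 6307.4 m/s.
h = 0.004 s × 1270 × 6434 / (2 × 6307.4) = 2.59 m.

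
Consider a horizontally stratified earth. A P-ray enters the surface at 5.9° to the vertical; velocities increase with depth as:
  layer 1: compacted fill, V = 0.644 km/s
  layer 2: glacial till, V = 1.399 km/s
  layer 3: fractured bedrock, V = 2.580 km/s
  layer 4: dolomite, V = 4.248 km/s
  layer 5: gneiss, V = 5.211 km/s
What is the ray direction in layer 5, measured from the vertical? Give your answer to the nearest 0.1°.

Ray parameter p = sin 5.9° / 0.644 = 1.5962e-01 s/km.
sin θ_5 = p·V_5 = 1.5962e-01 × 5.211 = 0.8318.
θ_5 = arcsin 0.8318 = 56.28°.

56.3°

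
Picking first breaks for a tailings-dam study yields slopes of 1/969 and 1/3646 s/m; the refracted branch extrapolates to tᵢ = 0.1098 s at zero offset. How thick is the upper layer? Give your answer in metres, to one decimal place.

55.2 m

h = tᵢ·V₁·V₂ / (2·√(V₂²−V₁²)).
√(V₂²−V₁²) = √(3646² − 969²) = 3514.9 m/s.
h = 0.1098 s × 969 × 3646 / (2 × 3514.9) = 55.18 m.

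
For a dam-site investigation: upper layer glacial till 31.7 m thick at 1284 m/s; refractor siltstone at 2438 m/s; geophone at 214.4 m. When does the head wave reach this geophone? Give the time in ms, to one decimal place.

129.9 ms

t = x/V₂ + 2h·√(V₂²−V₁²)/(V₁V₂).
√(V₂²−V₁²) = √(2438²−1284²) = 2072.5 m/s; delay term = 2·31.7·2072.5/(1284·2438) = 0.04197 s.
t = 214.4/2438 + 0.04197 = 0.12992 s.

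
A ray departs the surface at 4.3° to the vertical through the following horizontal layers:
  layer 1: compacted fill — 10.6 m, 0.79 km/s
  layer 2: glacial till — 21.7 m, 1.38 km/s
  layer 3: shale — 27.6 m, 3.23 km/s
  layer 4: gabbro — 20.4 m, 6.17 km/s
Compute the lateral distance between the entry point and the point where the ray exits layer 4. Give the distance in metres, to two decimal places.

27.29 m

Apply Snell's law at each interface; in layer i the horizontal offset is hᵢ·tan θᵢ.
Layer 1: θ = 4.30°; offset = 10.6·tan 4.30° = 0.7970 m.
Layer 2: sin θ = 1.38·sin 4.3°/0.79 = 0.1310, θ = 7.53°; offset = 21.7·tan 7.53° = 2.8669 m.
Layer 3: sin θ = 3.23·sin 4.3°/0.79 = 0.3066, θ = 17.85°; offset = 27.6·tan 17.85° = 8.8890 m.
Layer 4: sin θ = 6.17·sin 4.3°/0.79 = 0.5856, θ = 35.84°; offset = 20.4·tan 35.84° = 14.7373 m.
Total horizontal offset = 27.2902 m.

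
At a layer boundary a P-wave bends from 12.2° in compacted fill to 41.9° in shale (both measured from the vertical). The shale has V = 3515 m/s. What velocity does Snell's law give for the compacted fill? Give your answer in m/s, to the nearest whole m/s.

Snell's law: sin 12.2°/V₁ = sin 41.9°/V₂.
V₁ = V₂·sin 12.2°/sin 41.9° = 3515 × 0.3164 = 1112.26 m/s.

1112 m/s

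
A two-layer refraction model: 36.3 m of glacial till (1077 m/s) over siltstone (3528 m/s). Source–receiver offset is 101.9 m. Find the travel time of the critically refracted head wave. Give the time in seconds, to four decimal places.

0.0931 s

θ_c = arcsin(V₁/V₂) = arcsin(1077/3528) = 17.77°, cos θ_c = 0.9523.
Intercept time tᵢ = 2h cos θ_c / V₁ = 2·36.3·0.9523/1077 = 0.06419 s.
t = x/V₂ + tᵢ = 101.9/3528 + 0.06419 = 0.09307 s.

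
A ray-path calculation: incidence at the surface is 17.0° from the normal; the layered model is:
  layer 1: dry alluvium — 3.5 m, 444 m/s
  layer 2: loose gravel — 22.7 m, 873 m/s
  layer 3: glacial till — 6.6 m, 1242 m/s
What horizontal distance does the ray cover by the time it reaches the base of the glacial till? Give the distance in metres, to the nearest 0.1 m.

26.4 m

Ray parameter p = sin 17.0° / 444 m/s = 6.5849e-04 s/m.
Layer 1: θ = 17.00°; offset = 3.5·tan 17.00° = 1.070 m.
Layer 2: sin θ = p·873 = 0.5749 → θ = 35.09°; offset = 22.7·tan 35.09° = 15.948 m.
Layer 3: sin θ = p·1242 = 0.8179 → θ = 54.87°; offset = 6.6·tan 54.87° = 9.380 m.
Summing the layer offsets gives 26.399 m.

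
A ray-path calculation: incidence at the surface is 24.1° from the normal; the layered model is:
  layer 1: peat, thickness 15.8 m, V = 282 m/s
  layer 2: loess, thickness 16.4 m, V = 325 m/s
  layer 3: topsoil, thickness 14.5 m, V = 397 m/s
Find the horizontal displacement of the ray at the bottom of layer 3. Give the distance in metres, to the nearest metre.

26 m

Apply Snell's law at each interface; in layer i the horizontal offset is hᵢ·tan θᵢ.
Layer 1: θ = 24.10°; offset = 15.8·tan 24.10° = 7.068 m.
Layer 2: sin θ = 325·sin 24.1°/282 = 0.4706, θ = 28.07°; offset = 16.4·tan 28.07° = 8.747 m.
Layer 3: sin θ = 397·sin 24.1°/282 = 0.5748, θ = 35.09°; offset = 14.5·tan 35.09° = 10.187 m.
Total horizontal offset = 26.001 m.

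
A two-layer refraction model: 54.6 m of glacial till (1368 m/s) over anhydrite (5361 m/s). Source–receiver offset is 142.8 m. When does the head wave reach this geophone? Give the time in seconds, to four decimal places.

0.1038 s

t = x/V₂ + 2h·√(V₂²−V₁²)/(V₁V₂).
√(V₂²−V₁²) = √(5361²−1368²) = 5183.5 m/s; delay term = 2·54.6·5183.5/(1368·5361) = 0.07718 s.
t = 142.8/5361 + 0.07718 = 0.10382 s.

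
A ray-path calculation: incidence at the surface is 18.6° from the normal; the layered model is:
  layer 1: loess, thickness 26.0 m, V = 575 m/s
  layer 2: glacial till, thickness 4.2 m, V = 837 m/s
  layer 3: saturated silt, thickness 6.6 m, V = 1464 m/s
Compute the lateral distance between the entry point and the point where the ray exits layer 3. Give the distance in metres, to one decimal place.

20.1 m

p = sin θ₁/V₁ = sin 18.6°/575 = 5.5471e-04 s/m is conserved through the stack.
Layer 1: θ = 18.60°; offset = 26.0·tan 18.60° = 8.750 m.
Layer 2: sin θ = p·837 = 0.4643 → θ = 27.66°; offset = 4.2·tan 27.66° = 2.202 m.
Layer 3: sin θ = p·1464 = 0.8121 → θ = 54.30°; offset = 6.6·tan 54.30° = 9.185 m.
Total horizontal offset = 20.137 m.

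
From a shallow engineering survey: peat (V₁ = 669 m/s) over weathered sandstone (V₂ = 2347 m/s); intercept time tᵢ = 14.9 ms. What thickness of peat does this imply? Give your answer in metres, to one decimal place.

h = tᵢ·V₁·V₂ / (2·√(V₂²−V₁²)).
√(V₂²−V₁²) = √(2347² − 669²) = 2249.6 m/s.
h = 0.0149 s × 669 × 2347 / (2 × 2249.6) = 5.20 m.

5.2 m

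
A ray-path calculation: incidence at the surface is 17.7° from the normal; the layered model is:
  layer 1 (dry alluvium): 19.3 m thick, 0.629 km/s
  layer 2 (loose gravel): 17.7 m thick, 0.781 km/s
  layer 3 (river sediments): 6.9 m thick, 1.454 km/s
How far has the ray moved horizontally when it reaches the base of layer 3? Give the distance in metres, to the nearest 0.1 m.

20.2 m

p = sin θ₁/V₁ = sin 17.7°/0.629 = 4.8336e-01 s/km is conserved through the stack.
Layer 1: θ = 17.70°; offset = 19.3·tan 17.70° = 6.159 m.
Layer 2: sin θ = p·0.781 = 0.3775 → θ = 22.18°; offset = 17.7·tan 22.18° = 7.216 m.
Layer 3: sin θ = p·1.454 = 0.7028 → θ = 44.65°; offset = 6.9·tan 44.65° = 6.817 m.
Summing the layer offsets gives 20.192 m.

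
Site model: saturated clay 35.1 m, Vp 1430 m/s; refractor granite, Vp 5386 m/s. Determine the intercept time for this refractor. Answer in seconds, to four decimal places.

tᵢ = 2h·√(V₂²−V₁²)/(V₁V₂).
√(V₂²−V₁²) = √(5386²−1430²) = 5192.7 m/s.
tᵢ = 2·35.1·5192.7/(1430·5386) = 0.04733 s.

0.0473 s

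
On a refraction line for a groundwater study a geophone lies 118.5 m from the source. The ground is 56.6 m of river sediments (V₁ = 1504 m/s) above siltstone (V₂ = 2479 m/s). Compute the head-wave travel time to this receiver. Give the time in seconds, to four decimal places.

θ_c = arcsin(V₁/V₂) = arcsin(1504/2479) = 37.35°, cos θ_c = 0.7949.
Intercept time tᵢ = 2h cos θ_c / V₁ = 2·56.6·0.7949/1504 = 0.05983 s.
t = x/V₂ + tᵢ = 118.5/2479 + 0.05983 = 0.10763 s.

0.1076 s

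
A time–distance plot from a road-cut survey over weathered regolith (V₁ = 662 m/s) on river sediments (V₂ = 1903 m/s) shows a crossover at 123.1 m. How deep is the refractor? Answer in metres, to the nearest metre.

43 m

h = (x_cross/2)·√((V₂−V₁)/(V₂+V₁)).
(V₂−V₁)/(V₂+V₁) = (1903−662)/(1903+662) = 0.4838; √ = 0.6956.
h = (123.1/2)·0.6956 = 42.81 m.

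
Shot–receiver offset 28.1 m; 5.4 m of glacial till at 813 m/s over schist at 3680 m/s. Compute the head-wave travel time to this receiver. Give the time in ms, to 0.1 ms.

θ_c = arcsin(V₁/V₂) = arcsin(813/3680) = 12.76°, cos θ_c = 0.9753.
Intercept time tᵢ = 2h cos θ_c / V₁ = 2·5.4·0.9753/813 = 0.01296 s.
t = x/V₂ + tᵢ = 28.1/3680 + 0.01296 = 0.02059 s.

20.6 ms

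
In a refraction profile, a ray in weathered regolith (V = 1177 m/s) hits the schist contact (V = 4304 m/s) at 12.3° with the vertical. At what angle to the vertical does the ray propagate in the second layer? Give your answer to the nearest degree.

51°

Snell's law: sin θ₂ = (V₂/V₁)·sin θ₁ = (4304/1177)·sin 12.3° = 0.7790.
θ₂ = arcsin 0.7790 = 51.17° from the normal.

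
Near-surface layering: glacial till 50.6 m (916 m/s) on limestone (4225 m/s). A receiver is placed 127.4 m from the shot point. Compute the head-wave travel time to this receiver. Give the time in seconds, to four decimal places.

0.1380 s

θ_c = arcsin(V₁/V₂) = arcsin(916/4225) = 12.52°, cos θ_c = 0.9762.
Intercept time tᵢ = 2h cos θ_c / V₁ = 2·50.6·0.9762/916 = 0.10785 s.
t = x/V₂ + tᵢ = 127.4/4225 + 0.10785 = 0.13801 s.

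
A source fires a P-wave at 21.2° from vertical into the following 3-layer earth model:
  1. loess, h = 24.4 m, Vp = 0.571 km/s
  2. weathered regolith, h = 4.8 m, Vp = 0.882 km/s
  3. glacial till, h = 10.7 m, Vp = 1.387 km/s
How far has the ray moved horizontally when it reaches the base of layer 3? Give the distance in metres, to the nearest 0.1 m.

Apply Snell's law at each interface; in layer i the horizontal offset is hᵢ·tan θᵢ.
Layer 1: θ = 21.20°; offset = 24.4·tan 21.20° = 9.464 m.
Layer 2: sin θ = 0.882·sin 21.2°/0.571 = 0.5586, θ = 33.96°; offset = 4.8·tan 33.96° = 3.233 m.
Layer 3: sin θ = 1.387·sin 21.2°/0.571 = 0.8784, θ = 61.45°; offset = 10.7·tan 61.45° = 19.667 m.
Total horizontal offset = 32.364 m.

32.4 m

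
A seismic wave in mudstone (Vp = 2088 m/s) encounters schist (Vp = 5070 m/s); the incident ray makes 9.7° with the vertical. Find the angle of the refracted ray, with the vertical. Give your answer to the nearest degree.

Snell's law: sin θ₂ = (V₂/V₁)·sin θ₁ = (5070/2088)·sin 9.7° = 0.4091.
θ₂ = arcsin 0.4091 = 24.15° from the normal.

24°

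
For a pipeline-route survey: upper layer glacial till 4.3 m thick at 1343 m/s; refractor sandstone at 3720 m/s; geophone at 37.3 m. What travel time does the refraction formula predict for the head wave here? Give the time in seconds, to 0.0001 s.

0.0160 s

θ_c = arcsin(V₁/V₂) = arcsin(1343/3720) = 21.16°, cos θ_c = 0.9326.
Intercept time tᵢ = 2h cos θ_c / V₁ = 2·4.3·0.9326/1343 = 0.00597 s.
t = x/V₂ + tᵢ = 37.3/3720 + 0.00597 = 0.01600 s.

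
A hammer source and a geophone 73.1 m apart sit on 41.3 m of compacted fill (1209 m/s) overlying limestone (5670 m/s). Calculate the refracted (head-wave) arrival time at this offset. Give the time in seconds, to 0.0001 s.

0.0796 s

t = x/V₂ + 2h·√(V₂²−V₁²)/(V₁V₂).
√(V₂²−V₁²) = √(5670²−1209²) = 5539.6 m/s; delay term = 2·41.3·5539.6/(1209·5670) = 0.06675 s.
t = 73.1/5670 + 0.06675 = 0.07964 s.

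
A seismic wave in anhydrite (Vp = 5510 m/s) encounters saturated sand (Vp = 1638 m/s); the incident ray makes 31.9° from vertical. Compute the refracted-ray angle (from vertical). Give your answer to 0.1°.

Snell's law: sin θ₂ = (V₂/V₁)·sin θ₁ = (1638/5510)·sin 31.9° = 0.1571.
θ₂ = sin⁻¹(0.1571) = 9.04° (from vertical).

9.0°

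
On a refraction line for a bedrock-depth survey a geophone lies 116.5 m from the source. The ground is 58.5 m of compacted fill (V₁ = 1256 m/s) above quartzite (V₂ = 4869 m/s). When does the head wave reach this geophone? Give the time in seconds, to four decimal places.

0.1139 s

t = x/V₂ + 2h·√(V₂²−V₁²)/(V₁V₂).
√(V₂²−V₁²) = √(4869²−1256²) = 4704.2 m/s; delay term = 2·58.5·4704.2/(1256·4869) = 0.09000 s.
t = 116.5/4869 + 0.09000 = 0.11393 s.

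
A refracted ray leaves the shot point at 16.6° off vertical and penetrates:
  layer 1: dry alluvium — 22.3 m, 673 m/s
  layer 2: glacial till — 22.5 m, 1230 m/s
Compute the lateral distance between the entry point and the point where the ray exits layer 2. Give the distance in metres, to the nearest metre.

20 m

p = sin θ₁/V₁ = sin 16.6°/673 = 4.2450e-04 s/m is conserved through the stack.
Layer 1: θ = 16.60°; offset = 22.3·tan 16.60° = 6.648 m.
Layer 2: sin θ = p·1230 = 0.5221 → θ = 31.48°; offset = 22.5·tan 31.48° = 13.775 m.
Summing the layer offsets gives 20.423 m.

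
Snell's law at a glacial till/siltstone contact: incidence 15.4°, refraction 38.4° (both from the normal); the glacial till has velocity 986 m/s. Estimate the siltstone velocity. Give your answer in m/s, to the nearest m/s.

sin 15.4° = 0.2656; sin 38.4° = 0.6211.
V₂ = V₁·(sin θ₂/sin θ₁) = 986·(0.6211/0.2656) = 2306.30 m/s.

2306 m/s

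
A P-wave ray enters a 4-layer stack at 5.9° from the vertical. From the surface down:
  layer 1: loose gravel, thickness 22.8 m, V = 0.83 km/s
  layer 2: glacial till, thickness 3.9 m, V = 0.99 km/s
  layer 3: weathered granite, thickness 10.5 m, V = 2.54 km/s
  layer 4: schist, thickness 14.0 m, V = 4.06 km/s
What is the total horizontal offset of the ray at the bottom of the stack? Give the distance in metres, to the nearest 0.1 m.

14.5 m

Apply Snell's law at each interface; in layer i the horizontal offset is hᵢ·tan θᵢ.
Layer 1: θ = 5.90°; offset = 22.8·tan 5.90° = 2.356 m.
Layer 2: sin θ = 0.99·sin 5.9°/0.83 = 0.1226, θ = 7.04°; offset = 3.9·tan 7.04° = 0.482 m.
Layer 3: sin θ = 2.54·sin 5.9°/0.83 = 0.3146, θ = 18.33°; offset = 10.5·tan 18.33° = 3.480 m.
Layer 4: sin θ = 4.06·sin 5.9°/0.83 = 0.5028, θ = 30.19°; offset = 14.0·tan 30.19° = 8.144 m.
Total horizontal offset = 14.461 m.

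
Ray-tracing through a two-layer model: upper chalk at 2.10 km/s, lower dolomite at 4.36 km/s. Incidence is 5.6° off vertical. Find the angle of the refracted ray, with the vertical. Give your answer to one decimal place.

11.7°

sin θ₁/V₁ = sin θ₂/V₂ ⇒ sin θ₂ = 4.36·sin 5.6°/2.10 = 4.36·0.0976/2.10 = 0.2026.
θ₂ = sin⁻¹(0.2026) = 11.69° (from vertical).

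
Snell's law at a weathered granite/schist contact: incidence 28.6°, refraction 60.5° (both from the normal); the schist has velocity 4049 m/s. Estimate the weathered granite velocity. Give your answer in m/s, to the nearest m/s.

2227 m/s

sin 28.6° = 0.4787; sin 60.5° = 0.8704.
V₁ = V₂·(sin θ₁/sin θ₂) = 4049·(0.4787/0.8704) = 2226.93 m/s.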